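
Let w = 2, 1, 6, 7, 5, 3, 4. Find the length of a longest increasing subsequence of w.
3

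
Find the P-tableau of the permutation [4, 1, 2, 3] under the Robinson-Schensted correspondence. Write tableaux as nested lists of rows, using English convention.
P = [[1, 2, 3], [4]]

Insert 4: appended to row 1. P = [[4]].
Insert 1: 1 bumps 4 from row 1; 4 starts row 2. P = [[1], [4]].
Insert 2: appended to row 1. P = [[1, 2], [4]].
Insert 3: appended to row 1. P = [[1, 2, 3], [4]].

So P = [[1, 2, 3], [4]].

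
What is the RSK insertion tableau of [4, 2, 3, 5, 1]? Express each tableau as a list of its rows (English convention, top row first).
Insert 4: appended to row 1. P = [[4]].
Insert 2: 2 bumps 4 from row 1; 4 starts row 2. P = [[2], [4]].
Insert 3: appended to row 1. P = [[2, 3], [4]].
Insert 5: appended to row 1. P = [[2, 3, 5], [4]].
Insert 1: 1 bumps 2 from row 1; 2 bumps 4 from row 2; 4 starts row 3. P = [[1, 3, 5], [2], [4]].

So P = [[1, 3, 5], [2], [4]].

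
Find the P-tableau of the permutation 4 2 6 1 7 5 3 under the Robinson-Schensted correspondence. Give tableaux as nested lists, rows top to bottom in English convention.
Insert 4: appended to row 1. P = [[4]].
Insert 2: 2 bumps 4 from row 1; 4 starts row 2. P = [[2], [4]].
Insert 6: appended to row 1. P = [[2, 6], [4]].
Insert 1: 1 bumps 2 from row 1; 2 bumps 4 from row 2; 4 starts row 3. P = [[1, 6], [2], [4]].
Insert 7: appended to row 1. P = [[1, 6, 7], [2], [4]].
Insert 5: 5 bumps 6 from row 1; 6 appends to row 2. P = [[1, 5, 7], [2, 6], [4]].
Insert 3: 3 bumps 5 from row 1; 5 bumps 6 from row 2; 6 appends to row 3. P = [[1, 3, 7], [2, 5], [4, 6]].

So P = [[1, 3, 7], [2, 5], [4, 6]].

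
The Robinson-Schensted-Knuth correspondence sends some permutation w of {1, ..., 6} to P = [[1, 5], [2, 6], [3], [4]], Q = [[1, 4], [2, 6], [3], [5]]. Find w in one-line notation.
4 3 2 6 1 5

Reverse the RSK construction: for i from n down to 1, find the cell of Q containing i, remove the entry at that cell from P, and reverse-bump it up through P; the value ejected from row 1 is w(i).

Step i=6: Q has 6 at row 2, column 2; remove 6 from row 2 of P and reverse-bump: 6 enters row 1 and ejects 5. So w(6) = 5. P is now [[1, 6], [2], [3], [4]].
Step i=5: Q has 5 at row 4, column 1; remove 4 from row 4 of P and reverse-bump: 4 enters row 3 and ejects 3; 3 enters row 2 and ejects 2; 2 enters row 1 and ejects 1. So w(5) = 1. P is now [[2, 6], [3], [4]].
Step i=4: Q has 4 at row 1, column 2; remove that cell from P, ejecting 6. So w(4) = 6. P is now [[2], [3], [4]].
Step i=3: Q has 3 at row 3, column 1; remove 4 from row 3 of P and reverse-bump: 4 enters row 2 and ejects 3; 3 enters row 1 and ejects 2. So w(3) = 2. P is now [[3], [4]].
Step i=2: Q has 2 at row 2, column 1; remove 4 from row 2 of P and reverse-bump: 4 enters row 1 and ejects 3. So w(2) = 3. P is now [[4]].
Step i=1: Q has 1 at row 1, column 1; remove that cell from P, ejecting 4. So w(1) = 4. P is now [].

So w = 4 3 2 6 1 5.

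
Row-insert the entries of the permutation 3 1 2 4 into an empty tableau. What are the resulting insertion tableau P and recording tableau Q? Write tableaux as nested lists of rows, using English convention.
Insert each entry of the permutation into P by Schensted row insertion, recording in Q the position of each new cell.

Insert 3: appended to row 1. P = [[3]].
Insert 1: 1 bumps 3 from row 1; 3 starts row 2. P = [[1], [3]].
Insert 2: appended to row 1. P = [[1, 2], [3]].
Insert 4: appended to row 1. P = [[1, 2, 4], [3]].

So P = [[1, 2, 4], [3]], Q = [[1, 3, 4], [2]].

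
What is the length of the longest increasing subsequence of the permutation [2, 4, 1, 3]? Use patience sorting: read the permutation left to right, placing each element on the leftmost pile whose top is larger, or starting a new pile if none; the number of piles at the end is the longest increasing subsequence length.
2

2: new pile. tops = [2]
4: new pile. tops = [2, 4]
1: onto pile 1 (replacing 2). tops = [1, 4]
3: onto pile 2 (replacing 4). tops = [1, 3]

2 piles, so the longest increasing subsequence has length 2.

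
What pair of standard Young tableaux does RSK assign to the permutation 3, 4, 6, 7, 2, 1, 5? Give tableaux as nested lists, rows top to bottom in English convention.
P = [[1, 4, 5, 7], [2, 6], [3]], Q = [[1, 2, 3, 4], [5, 7], [6]]

Insert each entry of the permutation into P by Schensted row insertion, recording in Q the position of each new cell.

Insert 3: appended to row 1. P = [[3]], Q = [[1]].
Insert 4: appended to row 1. P = [[3, 4]], Q = [[1, 2]].
Insert 6: appended to row 1. P = [[3, 4, 6]], Q = [[1, 2, 3]].
Insert 7: appended to row 1. P = [[3, 4, 6, 7]], Q = [[1, 2, 3, 4]].
Insert 2: 2 bumps 3 from row 1; 3 starts row 2. P = [[2, 4, 6, 7], [3]], Q = [[1, 2, 3, 4], [5]].
Insert 1: 1 bumps 2 from row 1; 2 bumps 3 from row 2; 3 starts row 3. P = [[1, 4, 6, 7], [2], [3]], Q = [[1, 2, 3, 4], [5], [6]].
Insert 5: 5 bumps 6 from row 1; 6 appends to row 2. P = [[1, 4, 5, 7], [2, 6], [3]], Q = [[1, 2, 3, 4], [5, 7], [6]].

So P = [[1, 4, 5, 7], [2, 6], [3]], Q = [[1, 2, 3, 4], [5, 7], [6]].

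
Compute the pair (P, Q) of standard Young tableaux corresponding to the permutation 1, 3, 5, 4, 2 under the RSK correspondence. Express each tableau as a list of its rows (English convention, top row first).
Insert each entry of the permutation into P by Schensted row insertion, recording in Q the position of each new cell.

Insert 1: appended to row 1. P = [[1]].
Insert 3: appended to row 1. P = [[1, 3]].
Insert 5: appended to row 1. P = [[1, 3, 5]].
Insert 4: 4 bumps 5 from row 1; 5 starts row 2. P = [[1, 3, 4], [5]].
Insert 2: 2 bumps 3 from row 1; 3 bumps 5 from row 2; 5 starts row 3. P = [[1, 2, 4], [3], [5]].

So P = [[1, 2, 4], [3], [5]], Q = [[1, 2, 3], [4], [5]].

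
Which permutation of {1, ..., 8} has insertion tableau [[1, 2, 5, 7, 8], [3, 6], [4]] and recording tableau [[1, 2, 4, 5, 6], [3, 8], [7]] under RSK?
Reverse RSK: for i = n, n-1, ..., 1, locate i in Q, remove the corresponding corner cell from P, and reverse-bump its entry up through P; the value ejected from row 1 is w(i).

So w = 1 4 3 6 7 8 2 5.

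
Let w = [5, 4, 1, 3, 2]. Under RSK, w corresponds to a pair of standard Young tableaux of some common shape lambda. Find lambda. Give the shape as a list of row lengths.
Row-insert each entry into an empty tableau.

After inserting 5: P = [[5]].
After inserting 4: P = [[4], [5]].
After inserting 1: P = [[1], [4], [5]].
After inserting 3: P = [[1, 3], [4], [5]].
After inserting 2: P = [[1, 2], [3], [4], [5]].

The final insertion tableau P = [[1, 2], [3], [4], [5]] has shape [2, 1, 1, 1].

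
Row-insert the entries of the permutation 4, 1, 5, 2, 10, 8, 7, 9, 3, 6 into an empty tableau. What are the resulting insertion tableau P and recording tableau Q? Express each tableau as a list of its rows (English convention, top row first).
Insert each entry of the permutation into P by Schensted row insertion, recording in Q the position of each new cell.

Insert 4: appended to row 1. P = [[4]].
Insert 1: 1 bumps 4 from row 1; 4 starts row 2. P = [[1], [4]].
Insert 5: appended to row 1. P = [[1, 5], [4]].
Insert 2: 2 bumps 5 from row 1; 5 appends to row 2. P = [[1, 2], [4, 5]].
Insert 10: appended to row 1. P = [[1, 2, 10], [4, 5]].
Insert 8: 8 bumps 10 from row 1; 10 appends to row 2. P = [[1, 2, 8], [4, 5, 10]].
Insert 7: 7 bumps 8 from row 1; 8 bumps 10 from row 2; 10 starts row 3. P = [[1, 2, 7], [4, 5, 8], [10]].
Insert 9: appended to row 1. P = [[1, 2, 7, 9], [4, 5, 8], [10]].
Insert 3: 3 bumps 7 from row 1; 7 bumps 8 from row 2; 8 bumps 10 from row 3; 10 starts row 4. P = [[1, 2, 3, 9], [4, 5, 7], [8], [10]].
Insert 6: 6 bumps 9 from row 1; 9 appends to row 2. P = [[1, 2, 3, 6], [4, 5, 7, 9], [8], [10]].

So P = [[1, 2, 3, 6], [4, 5, 7, 9], [8], [10]], Q = [[1, 3, 5, 8], [2, 4, 6, 10], [7], [9]].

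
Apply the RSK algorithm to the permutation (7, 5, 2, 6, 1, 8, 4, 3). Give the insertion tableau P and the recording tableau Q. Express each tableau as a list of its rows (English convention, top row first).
Insert each entry of the permutation into P by Schensted row insertion, recording in Q the position of each new cell.

Insert 7: appended to row 1. P = [[7]].
Insert 5: 5 bumps 7 from row 1; 7 starts row 2. P = [[5], [7]].
Insert 2: 2 bumps 5 from row 1; 5 bumps 7 from row 2; 7 starts row 3. P = [[2], [5], [7]].
Insert 6: appended to row 1. P = [[2, 6], [5], [7]].
Insert 1: 1 bumps 2 from row 1; 2 bumps 5 from row 2; 5 bumps 7 from row 3; 7 starts row 4. P = [[1, 6], [2], [5], [7]].
Insert 8: appended to row 1. P = [[1, 6, 8], [2], [5], [7]].
Insert 4: 4 bumps 6 from row 1; 6 appends to row 2. P = [[1, 4, 8], [2, 6], [5], [7]].
Insert 3: 3 bumps 4 from row 1; 4 bumps 6 from row 2; 6 appends to row 3. P = [[1, 3, 8], [2, 4], [5, 6], [7]].

So P = [[1, 3, 8], [2, 4], [5, 6], [7]], Q = [[1, 4, 6], [2, 7], [3, 8], [5]].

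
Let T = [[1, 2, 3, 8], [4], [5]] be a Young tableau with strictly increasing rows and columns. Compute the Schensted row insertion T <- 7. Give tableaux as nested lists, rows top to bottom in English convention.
[[1, 2, 3, 7], [4, 8], [5]]

In row 1, 7 replaces 8 (the leftmost entry greater than 7); 8 is bumped to row 2. 8 is appended to row 2. The new tableau is [[1, 2, 3, 7], [4, 8], [5]].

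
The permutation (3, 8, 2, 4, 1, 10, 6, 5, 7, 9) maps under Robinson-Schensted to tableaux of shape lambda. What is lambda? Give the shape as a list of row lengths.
[5, 3, 2]

Row-insert each entry into an empty tableau.

After inserting 3: P = [[3]].
After inserting 8: P = [[3, 8]].
After inserting 2: P = [[2, 8], [3]].
After inserting 4: P = [[2, 4], [3, 8]].
After inserting 1: P = [[1, 4], [2, 8], [3]].
After inserting 10: P = [[1, 4, 10], [2, 8], [3]].
After inserting 6: P = [[1, 4, 6], [2, 8, 10], [3]].
After inserting 5: P = [[1, 4, 5], [2, 6, 10], [3, 8]].
After inserting 7: P = [[1, 4, 5, 7], [2, 6, 10], [3, 8]].
After inserting 9: P = [[1, 4, 5, 7, 9], [2, 6, 10], [3, 8]].

The final insertion tableau P = [[1, 4, 5, 7, 9], [2, 6, 10], [3, 8]] has shape [5, 3, 2].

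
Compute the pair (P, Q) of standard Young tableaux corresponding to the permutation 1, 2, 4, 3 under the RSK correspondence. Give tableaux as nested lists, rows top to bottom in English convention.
Insert each entry of the permutation into P by Schensted row insertion, recording in Q the position of each new cell.

Insert 1: appended to row 1. P = [[1]], Q = [[1]].
Insert 2: appended to row 1. P = [[1, 2]], Q = [[1, 2]].
Insert 4: appended to row 1. P = [[1, 2, 4]], Q = [[1, 2, 3]].
Insert 3: 3 bumps 4 from row 1; 4 starts row 2. P = [[1, 2, 3], [4]], Q = [[1, 2, 3], [4]].

So P = [[1, 2, 3], [4]], Q = [[1, 2, 3], [4]].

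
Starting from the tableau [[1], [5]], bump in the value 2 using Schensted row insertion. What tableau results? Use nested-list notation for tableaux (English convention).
[[1, 2], [5]]

2 is larger than every entry of row 1, so it is appended to row 1. The new tableau is [[1, 2], [5]].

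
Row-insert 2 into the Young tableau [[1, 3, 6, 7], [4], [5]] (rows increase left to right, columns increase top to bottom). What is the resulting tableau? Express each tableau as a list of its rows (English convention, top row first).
[[1, 2, 6, 7], [3], [4], [5]]

In row 1, 2 replaces 3 (the leftmost entry greater than 2); 3 is bumped to row 2. In row 2, 3 replaces 4 (the leftmost entry greater than 3); 4 is bumped to row 3. In row 3, 4 replaces 5 (the leftmost entry greater than 4); 5 is bumped to row 4. 5 starts a new row 4. The new tableau is [[1, 2, 6, 7], [3], [4], [5]].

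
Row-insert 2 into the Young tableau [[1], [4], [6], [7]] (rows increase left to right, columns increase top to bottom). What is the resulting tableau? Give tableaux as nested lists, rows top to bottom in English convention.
[[1, 2], [4], [6], [7]]

2 is larger than every entry of row 1, so it is appended to row 1. The new tableau is [[1, 2], [4], [6], [7]].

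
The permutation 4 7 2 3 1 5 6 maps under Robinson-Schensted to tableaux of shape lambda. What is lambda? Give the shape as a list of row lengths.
[4, 2, 1]

Row-insert each entry into an empty tableau.

After inserting 4: P = [[4]].
After inserting 7: P = [[4, 7]].
After inserting 2: P = [[2, 7], [4]].
After inserting 3: P = [[2, 3], [4, 7]].
After inserting 1: P = [[1, 3], [2, 7], [4]].
After inserting 5: P = [[1, 3, 5], [2, 7], [4]].
After inserting 6: P = [[1, 3, 5, 6], [2, 7], [4]].

The final insertion tableau P = [[1, 3, 5, 6], [2, 7], [4]] has shape [4, 2, 1].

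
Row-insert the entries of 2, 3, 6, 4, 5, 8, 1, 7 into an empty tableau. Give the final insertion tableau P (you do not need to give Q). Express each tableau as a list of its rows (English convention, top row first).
Insert 2: appended to row 1. P = [[2]].
Insert 3: appended to row 1. P = [[2, 3]].
Insert 6: appended to row 1. P = [[2, 3, 6]].
Insert 4: 4 bumps 6 from row 1; 6 starts row 2. P = [[2, 3, 4], [6]].
Insert 5: appended to row 1. P = [[2, 3, 4, 5], [6]].
Insert 8: appended to row 1. P = [[2, 3, 4, 5, 8], [6]].
Insert 1: 1 bumps 2 from row 1; 2 bumps 6 from row 2; 6 starts row 3. P = [[1, 3, 4, 5, 8], [2], [6]].
Insert 7: 7 bumps 8 from row 1; 8 appends to row 2. P = [[1, 3, 4, 5, 7], [2, 8], [6]].

So P = [[1, 3, 4, 5, 7], [2, 8], [6]].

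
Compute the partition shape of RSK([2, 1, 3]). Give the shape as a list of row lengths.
[2, 1]

Row-insert each entry into an empty tableau.

After inserting 2: P = [[2]].
After inserting 1: P = [[1], [2]].
After inserting 3: P = [[1, 3], [2]].

The final insertion tableau P = [[1, 3], [2]] has shape [2, 1].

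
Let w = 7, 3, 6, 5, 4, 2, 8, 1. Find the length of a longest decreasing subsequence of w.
6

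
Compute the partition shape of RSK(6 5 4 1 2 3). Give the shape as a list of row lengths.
[3, 1, 1, 1]

Row-insert each entry into an empty tableau.

After inserting 6: P = [[6]].
After inserting 5: P = [[5], [6]].
After inserting 4: P = [[4], [5], [6]].
After inserting 1: P = [[1], [4], [5], [6]].
After inserting 2: P = [[1, 2], [4], [5], [6]].
After inserting 3: P = [[1, 2, 3], [4], [5], [6]].

The final insertion tableau P = [[1, 2, 3], [4], [5], [6]] has shape [3, 1, 1, 1].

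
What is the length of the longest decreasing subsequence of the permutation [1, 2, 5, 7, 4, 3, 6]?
3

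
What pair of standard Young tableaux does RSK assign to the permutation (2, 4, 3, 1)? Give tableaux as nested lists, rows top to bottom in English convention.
P = [[1, 3], [2], [4]], Q = [[1, 2], [3], [4]]

Insert each entry of the permutation into P by Schensted row insertion, recording in Q the position of each new cell.

Insert 2: appended to row 1. P = [[2]].
Insert 4: appended to row 1. P = [[2, 4]].
Insert 3: 3 bumps 4 from row 1; 4 starts row 2. P = [[2, 3], [4]].
Insert 1: 1 bumps 2 from row 1; 2 bumps 4 from row 2; 4 starts row 3. P = [[1, 3], [2], [4]].

So P = [[1, 3], [2], [4]], Q = [[1, 2], [3], [4]].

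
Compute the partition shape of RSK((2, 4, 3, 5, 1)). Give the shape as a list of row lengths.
Row-insert each entry into an empty tableau.

After inserting 2: P = [[2]].
After inserting 4: P = [[2, 4]].
After inserting 3: P = [[2, 3], [4]].
After inserting 5: P = [[2, 3, 5], [4]].
After inserting 1: P = [[1, 3, 5], [2], [4]].

The final insertion tableau P = [[1, 3, 5], [2], [4]] has shape [3, 1, 1].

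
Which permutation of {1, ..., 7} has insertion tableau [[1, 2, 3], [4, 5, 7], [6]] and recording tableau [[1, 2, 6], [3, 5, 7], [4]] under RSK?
4 6 5 1 2 7 3

Reverse the RSK construction: for i from n down to 1, find the cell of Q containing i, remove the entry at that cell from P, and reverse-bump it up through P; the value ejected from row 1 is w(i).

Step i=7: Q has 7 at row 2, column 3; remove 7 from row 2 of P and reverse-bump: 7 enters row 1 and ejects 3. So w(7) = 3. P is now [[1, 2, 7], [4, 5], [6]].
Step i=6: Q has 6 at row 1, column 3; remove that cell from P, ejecting 7. So w(6) = 7. P is now [[1, 2], [4, 5], [6]].
Step i=5: Q has 5 at row 2, column 2; remove 5 from row 2 of P and reverse-bump: 5 enters row 1 and ejects 2. So w(5) = 2. P is now [[1, 5], [4], [6]].
Step i=4: Q has 4 at row 3, column 1; remove 6 from row 3 of P and reverse-bump: 6 enters row 2 and ejects 4; 4 enters row 1 and ejects 1. So w(4) = 1. P is now [[4, 5], [6]].
Step i=3: Q has 3 at row 2, column 1; remove 6 from row 2 of P and reverse-bump: 6 enters row 1 and ejects 5. So w(3) = 5. P is now [[4, 6]].
Step i=2: Q has 2 at row 1, column 2; remove that cell from P, ejecting 6. So w(2) = 6. P is now [[4]].
Step i=1: Q has 1 at row 1, column 1; remove that cell from P, ejecting 4. So w(1) = 4. P is now [].

So w = 4 6 5 1 2 7 3.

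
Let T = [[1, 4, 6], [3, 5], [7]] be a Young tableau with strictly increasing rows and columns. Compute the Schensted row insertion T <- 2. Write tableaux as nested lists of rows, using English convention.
[[1, 2, 6], [3, 4], [5], [7]]

In row 1, 2 replaces 4 (the leftmost entry greater than 2); 4 is bumped to row 2. In row 2, 4 replaces 5 (the leftmost entry greater than 4); 5 is bumped to row 3. In row 3, 5 replaces 7 (the leftmost entry greater than 5); 7 is bumped to row 4. 7 starts a new row 4. The new tableau is [[1, 2, 6], [3, 4], [5], [7]].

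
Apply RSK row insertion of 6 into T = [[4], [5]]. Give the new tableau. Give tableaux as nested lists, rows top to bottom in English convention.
6 is larger than every entry of row 1, so it is appended to row 1. The new tableau is [[4, 6], [5]].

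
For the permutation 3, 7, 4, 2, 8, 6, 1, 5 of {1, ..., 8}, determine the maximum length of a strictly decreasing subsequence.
4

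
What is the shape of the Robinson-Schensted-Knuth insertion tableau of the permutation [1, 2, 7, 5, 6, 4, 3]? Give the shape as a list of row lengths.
[4, 1, 1, 1]

Row-insert each entry into an empty tableau.

After inserting 1: P = [[1]].
After inserting 2: P = [[1, 2]].
After inserting 7: P = [[1, 2, 7]].
After inserting 5: P = [[1, 2, 5], [7]].
After inserting 6: P = [[1, 2, 5, 6], [7]].
After inserting 4: P = [[1, 2, 4, 6], [5], [7]].
After inserting 3: P = [[1, 2, 3, 6], [4], [5], [7]].

The final insertion tableau P = [[1, 2, 3, 6], [4], [5], [7]] has shape [4, 1, 1, 1].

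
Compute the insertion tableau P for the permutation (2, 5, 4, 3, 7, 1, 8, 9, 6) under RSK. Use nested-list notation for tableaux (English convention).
P = [[1, 3, 6, 8, 9], [2, 7], [4], [5]]

Insert 2: appended to row 1. P = [[2]].
Insert 5: appended to row 1. P = [[2, 5]].
Insert 4: 4 bumps 5 from row 1; 5 starts row 2. P = [[2, 4], [5]].
Insert 3: 3 bumps 4 from row 1; 4 bumps 5 from row 2; 5 starts row 3. P = [[2, 3], [4], [5]].
Insert 7: appended to row 1. P = [[2, 3, 7], [4], [5]].
Insert 1: 1 bumps 2 from row 1; 2 bumps 4 from row 2; 4 bumps 5 from row 3; 5 starts row 4. P = [[1, 3, 7], [2], [4], [5]].
Insert 8: appended to row 1. P = [[1, 3, 7, 8], [2], [4], [5]].
Insert 9: appended to row 1. P = [[1, 3, 7, 8, 9], [2], [4], [5]].
Insert 6: 6 bumps 7 from row 1; 7 appends to row 2. P = [[1, 3, 6, 8, 9], [2, 7], [4], [5]].

So P = [[1, 3, 6, 8, 9], [2, 7], [4], [5]].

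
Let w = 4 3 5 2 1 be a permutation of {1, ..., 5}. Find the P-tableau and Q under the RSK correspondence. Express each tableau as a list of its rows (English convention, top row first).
P = [[1, 5], [2], [3], [4]], Q = [[1, 3], [2], [4], [5]]

Insert each entry of the permutation into P by Schensted row insertion, recording in Q the position of each new cell.

Insert 4: appended to row 1. P = [[4]].
Insert 3: 3 bumps 4 from row 1; 4 starts row 2. P = [[3], [4]].
Insert 5: appended to row 1. P = [[3, 5], [4]].
Insert 2: 2 bumps 3 from row 1; 3 bumps 4 from row 2; 4 starts row 3. P = [[2, 5], [3], [4]].
Insert 1: 1 bumps 2 from row 1; 2 bumps 3 from row 2; 3 bumps 4 from row 3; 4 starts row 4. P = [[1, 5], [2], [3], [4]].

So P = [[1, 5], [2], [3], [4]], Q = [[1, 3], [2], [4], [5]].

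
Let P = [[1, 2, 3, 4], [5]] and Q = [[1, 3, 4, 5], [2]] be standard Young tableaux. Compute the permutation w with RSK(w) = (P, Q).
Reverse the RSK construction: for i from n down to 1, find the cell of Q containing i, remove the entry at that cell from P, and reverse-bump it up through P; the value ejected from row 1 is w(i).

Step i=5: Q has 5 at row 1, column 4; remove that cell from P, ejecting 4. So w(5) = 4. P is now [[1, 2, 3], [5]].
Step i=4: Q has 4 at row 1, column 3; remove that cell from P, ejecting 3. So w(4) = 3. P is now [[1, 2], [5]].
Step i=3: Q has 3 at row 1, column 2; remove that cell from P, ejecting 2. So w(3) = 2. P is now [[1], [5]].
Step i=2: Q has 2 at row 2, column 1; remove 5 from row 2 of P and reverse-bump: 5 enters row 1 and ejects 1. So w(2) = 1. P is now [[5]].
Step i=1: Q has 1 at row 1, column 1; remove that cell from P, ejecting 5. So w(1) = 5. P is now [].

So w = 5 1 2 3 4.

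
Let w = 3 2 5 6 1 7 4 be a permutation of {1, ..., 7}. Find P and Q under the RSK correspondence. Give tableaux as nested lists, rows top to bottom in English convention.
Insert each entry of the permutation into P by Schensted row insertion, recording in Q the position of each new cell.

Insert 3: appended to row 1. P = [[3]].
Insert 2: 2 bumps 3 from row 1; 3 starts row 2. P = [[2], [3]].
Insert 5: appended to row 1. P = [[2, 5], [3]].
Insert 6: appended to row 1. P = [[2, 5, 6], [3]].
Insert 1: 1 bumps 2 from row 1; 2 bumps 3 from row 2; 3 starts row 3. P = [[1, 5, 6], [2], [3]].
Insert 7: appended to row 1. P = [[1, 5, 6, 7], [2], [3]].
Insert 4: 4 bumps 5 from row 1; 5 appends to row 2. P = [[1, 4, 6, 7], [2, 5], [3]].

So P = [[1, 4, 6, 7], [2, 5], [3]], Q = [[1, 3, 4, 6], [2, 7], [5]].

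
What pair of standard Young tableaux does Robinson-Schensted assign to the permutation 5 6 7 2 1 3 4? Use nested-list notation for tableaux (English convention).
Insert each entry of the permutation into P by Schensted row insertion, recording in Q the position of each new cell.

After inserting 5: P = [[5]].
After inserting 6: P = [[5, 6]].
After inserting 7: P = [[5, 6, 7]].
After inserting 2: P = [[2, 6, 7], [5]].
After inserting 1: P = [[1, 6, 7], [2], [5]].
After inserting 3: P = [[1, 3, 7], [2, 6], [5]].
After inserting 4: P = [[1, 3, 4], [2, 6, 7], [5]].

So P = [[1, 3, 4], [2, 6, 7], [5]], Q = [[1, 2, 3], [4, 6, 7], [5]].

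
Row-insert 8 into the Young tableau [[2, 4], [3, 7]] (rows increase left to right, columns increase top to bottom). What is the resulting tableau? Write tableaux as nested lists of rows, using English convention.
[[2, 4, 8], [3, 7]]

8 is larger than every entry of row 1, so it is appended to row 1. The new tableau is [[2, 4, 8], [3, 7]].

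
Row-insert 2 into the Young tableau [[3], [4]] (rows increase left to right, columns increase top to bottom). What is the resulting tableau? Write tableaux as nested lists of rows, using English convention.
[[2], [3], [4]]

In row 1, 2 replaces 3 (the leftmost entry greater than 2); 3 is bumped to row 2. In row 2, 3 replaces 4 (the leftmost entry greater than 3); 4 is bumped to row 3. 4 starts a new row 3. The new tableau is [[2], [3], [4]].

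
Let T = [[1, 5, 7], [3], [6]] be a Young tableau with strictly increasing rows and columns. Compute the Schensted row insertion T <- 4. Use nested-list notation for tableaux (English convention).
In row 1, 4 replaces 5 (the leftmost entry greater than 4); 5 is bumped to row 2. 5 is appended to row 2. The new tableau is [[1, 4, 7], [3, 5], [6]].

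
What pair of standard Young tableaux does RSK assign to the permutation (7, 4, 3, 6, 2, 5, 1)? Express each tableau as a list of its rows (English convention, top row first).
Insert each entry of the permutation into P by Schensted row insertion, recording in Q the position of each new cell.

Insert 7: appended to row 1. P = [[7]], Q = [[1]].
Insert 4: 4 bumps 7 from row 1; 7 starts row 2. P = [[4], [7]], Q = [[1], [2]].
Insert 3: 3 bumps 4 from row 1; 4 bumps 7 from row 2; 7 starts row 3. P = [[3], [4], [7]], Q = [[1], [2], [3]].
Insert 6: appended to row 1. P = [[3, 6], [4], [7]], Q = [[1, 4], [2], [3]].
Insert 2: 2 bumps 3 from row 1; 3 bumps 4 from row 2; 4 bumps 7 from row 3; 7 starts row 4. P = [[2, 6], [3], [4], [7]], Q = [[1, 4], [2], [3], [5]].
Insert 5: 5 bumps 6 from row 1; 6 appends to row 2. P = [[2, 5], [3, 6], [4], [7]], Q = [[1, 4], [2, 6], [3], [5]].
Insert 1: 1 bumps 2 from row 1; 2 bumps 3 from row 2; 3 bumps 4 from row 3; 4 bumps 7 from row 4; 7 starts row 5. P = [[1, 5], [2, 6], [3], [4], [7]], Q = [[1, 4], [2, 6], [3], [5], [7]].

So P = [[1, 5], [2, 6], [3], [4], [7]], Q = [[1, 4], [2, 6], [3], [5], [7]].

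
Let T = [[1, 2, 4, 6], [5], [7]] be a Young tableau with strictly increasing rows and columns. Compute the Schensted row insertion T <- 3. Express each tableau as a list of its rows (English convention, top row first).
In row 1, 3 replaces 4 (the leftmost entry greater than 3); 4 is bumped to row 2. In row 2, 4 replaces 5 (the leftmost entry greater than 4); 5 is bumped to row 3. In row 3, 5 replaces 7 (the leftmost entry greater than 5); 7 is bumped to row 4. 7 starts a new row 4. The new tableau is [[1, 2, 3, 6], [4], [5], [7]].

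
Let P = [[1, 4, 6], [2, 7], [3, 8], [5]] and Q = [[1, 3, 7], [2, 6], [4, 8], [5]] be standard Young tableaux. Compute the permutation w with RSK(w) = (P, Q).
5 3 8 2 1 4 7 6

Reverse RSK: for i = n, n-1, ..., 1, locate i in Q, remove the corresponding corner cell from P, and reverse-bump its entry up through P; the value ejected from row 1 is w(i).

So w = 5 3 8 2 1 4 7 6.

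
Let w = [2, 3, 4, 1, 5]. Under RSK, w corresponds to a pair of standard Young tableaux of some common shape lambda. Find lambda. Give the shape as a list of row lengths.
[4, 1]

Row-insert each entry into an empty tableau.

After inserting 2: P = [[2]].
After inserting 3: P = [[2, 3]].
After inserting 4: P = [[2, 3, 4]].
After inserting 1: P = [[1, 3, 4], [2]].
After inserting 5: P = [[1, 3, 4, 5], [2]].

The final insertion tableau P = [[1, 3, 4, 5], [2]] has shape [4, 1].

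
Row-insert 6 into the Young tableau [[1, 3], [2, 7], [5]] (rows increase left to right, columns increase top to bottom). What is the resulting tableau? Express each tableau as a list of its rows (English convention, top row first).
[[1, 3, 6], [2, 7], [5]]

6 is larger than every entry of row 1, so it is appended to row 1. The new tableau is [[1, 3, 6], [2, 7], [5]].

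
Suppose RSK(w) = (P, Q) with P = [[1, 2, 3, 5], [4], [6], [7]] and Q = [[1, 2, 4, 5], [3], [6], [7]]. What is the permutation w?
1 7 2 4 6 5 3

Reverse the RSK construction: for i from n down to 1, find the cell of Q containing i, remove the entry at that cell from P, and reverse-bump it up through P; the value ejected from row 1 is w(i).

Step i=7: Q has 7 at row 4, column 1; remove 7 from row 4 of P and reverse-bump: 7 enters row 3 and ejects 6; 6 enters row 2 and ejects 4; 4 enters row 1 and ejects 3. So w(7) = 3. P is now [[1, 2, 4, 5], [6], [7]].
Step i=6: Q has 6 at row 3, column 1; remove 7 from row 3 of P and reverse-bump: 7 enters row 2 and ejects 6; 6 enters row 1 and ejects 5. So w(6) = 5. P is now [[1, 2, 4, 6], [7]].
Step i=5: Q has 5 at row 1, column 4; remove that cell from P, ejecting 6. So w(5) = 6. P is now [[1, 2, 4], [7]].
Step i=4: Q has 4 at row 1, column 3; remove that cell from P, ejecting 4. So w(4) = 4. P is now [[1, 2], [7]].
Step i=3: Q has 3 at row 2, column 1; remove 7 from row 2 of P and reverse-bump: 7 enters row 1 and ejects 2. So w(3) = 2. P is now [[1, 7]].
Step i=2: Q has 2 at row 1, column 2; remove that cell from P, ejecting 7. So w(2) = 7. P is now [[1]].
Step i=1: Q has 1 at row 1, column 1; remove that cell from P, ejecting 1. So w(1) = 1. P is now [].

So w = 1 7 2 4 6 5 3.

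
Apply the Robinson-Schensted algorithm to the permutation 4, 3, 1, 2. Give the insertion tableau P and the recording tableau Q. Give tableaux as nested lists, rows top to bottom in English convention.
Insert each entry of the permutation into P by Schensted row insertion, recording in Q the position of each new cell.

After inserting 4: P = [[4]].
After inserting 3: P = [[3], [4]].
After inserting 1: P = [[1], [3], [4]].
After inserting 2: P = [[1, 2], [3], [4]].

So P = [[1, 2], [3], [4]], Q = [[1, 4], [2], [3]].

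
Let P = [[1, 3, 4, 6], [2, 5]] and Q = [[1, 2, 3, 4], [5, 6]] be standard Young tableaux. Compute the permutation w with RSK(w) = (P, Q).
Reverse the RSK construction: for i from n down to 1, find the cell of Q containing i, remove the entry at that cell from P, and reverse-bump it up through P; the value ejected from row 1 is w(i).

Step i=6: Q has 6 at row 2, column 2; remove 5 from row 2 of P and reverse-bump: 5 enters row 1 and ejects 4. So w(6) = 4. P is now [[1, 3, 5, 6], [2]].
Step i=5: Q has 5 at row 2, column 1; remove 2 from row 2 of P and reverse-bump: 2 enters row 1 and ejects 1. So w(5) = 1. P is now [[2, 3, 5, 6]].
Step i=4: Q has 4 at row 1, column 4; remove that cell from P, ejecting 6. So w(4) = 6. P is now [[2, 3, 5]].
Step i=3: Q has 3 at row 1, column 3; remove that cell from P, ejecting 5. So w(3) = 5. P is now [[2, 3]].
Step i=2: Q has 2 at row 1, column 2; remove that cell from P, ejecting 3. So w(2) = 3. P is now [[2]].
Step i=1: Q has 1 at row 1, column 1; remove that cell from P, ejecting 2. So w(1) = 2. P is now [].

So w = 2 3 5 6 1 4.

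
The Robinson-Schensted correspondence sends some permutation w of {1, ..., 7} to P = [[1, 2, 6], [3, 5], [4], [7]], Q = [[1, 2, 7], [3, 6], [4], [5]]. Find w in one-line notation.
4 7 5 3 1 2 6

Reverse the RSK construction: for i from n down to 1, find the cell of Q containing i, remove the entry at that cell from P, and reverse-bump it up through P; the value ejected from row 1 is w(i).

Step i=7: Q has 7 at row 1, column 3; remove that cell from P, ejecting 6. So w(7) = 6. P is now [[1, 2], [3, 5], [4], [7]].
Step i=6: Q has 6 at row 2, column 2; remove 5 from row 2 of P and reverse-bump: 5 enters row 1 and ejects 2. So w(6) = 2. P is now [[1, 5], [3], [4], [7]].
Step i=5: Q has 5 at row 4, column 1; remove 7 from row 4 of P and reverse-bump: 7 enters row 3 and ejects 4; 4 enters row 2 and ejects 3; 3 enters row 1 and ejects 1. So w(5) = 1. P is now [[3, 5], [4], [7]].
Step i=4: Q has 4 at row 3, column 1; remove 7 from row 3 of P and reverse-bump: 7 enters row 2 and ejects 4; 4 enters row 1 and ejects 3. So w(4) = 3. P is now [[4, 5], [7]].
Step i=3: Q has 3 at row 2, column 1; remove 7 from row 2 of P and reverse-bump: 7 enters row 1 and ejects 5. So w(3) = 5. P is now [[4, 7]].
Step i=2: Q has 2 at row 1, column 2; remove that cell from P, ejecting 7. So w(2) = 7. P is now [[4]].
Step i=1: Q has 1 at row 1, column 1; remove that cell from P, ejecting 4. So w(1) = 4. P is now [].

So w = 4 7 5 3 1 2 6.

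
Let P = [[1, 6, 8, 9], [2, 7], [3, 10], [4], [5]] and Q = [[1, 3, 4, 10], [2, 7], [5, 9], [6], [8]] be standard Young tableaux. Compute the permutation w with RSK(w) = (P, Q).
Reverse the RSK construction: for i from n down to 1, find the cell of Q containing i, remove the entry at that cell from P, and reverse-bump it up through P; the value ejected from row 1 is w(i).

Step i=10: Q has 10 at row 1, column 4; remove that cell from P, ejecting 9. So w(10) = 9. P is now [[1, 6, 8], [2, 7], [3, 10], [4], [5]].
Step i=9: Q has 9 at row 3, column 2; remove 10 from row 3 of P and reverse-bump: 10 enters row 2 and ejects 7; 7 enters row 1 and ejects 6. So w(9) = 6. P is now [[1, 7, 8], [2, 10], [3], [4], [5]].
Step i=8: Q has 8 at row 5, column 1; remove 5 from row 5 of P and reverse-bump: 5 enters row 4 and ejects 4; 4 enters row 3 and ejects 3; 3 enters row 2 and ejects 2; 2 enters row 1 and ejects 1. So w(8) = 1. P is now [[2, 7, 8], [3, 10], [4], [5]].
Step i=7: Q has 7 at row 2, column 2; remove 10 from row 2 of P and reverse-bump: 10 enters row 1 and ejects 8. So w(7) = 8. P is now [[2, 7, 10], [3], [4], [5]].
Step i=6: Q has 6 at row 4, column 1; remove 5 from row 4 of P and reverse-bump: 5 enters row 3 and ejects 4; 4 enters row 2 and ejects 3; 3 enters row 1 and ejects 2. So w(6) = 2. P is now [[3, 7, 10], [4], [5]].
Step i=5: Q has 5 at row 3, column 1; remove 5 from row 3 of P and reverse-bump: 5 enters row 2 and ejects 4; 4 enters row 1 and ejects 3. So w(5) = 3. P is now [[4, 7, 10], [5]].
Step i=4: Q has 4 at row 1, column 3; remove that cell from P, ejecting 10. So w(4) = 10. P is now [[4, 7], [5]].
Step i=3: Q has 3 at row 1, column 2; remove that cell from P, ejecting 7. So w(3) = 7. P is now [[4], [5]].
Step i=2: Q has 2 at row 2, column 1; remove 5 from row 2 of P and reverse-bump: 5 enters row 1 and ejects 4. So w(2) = 4. P is now [[5]].
Step i=1: Q has 1 at row 1, column 1; remove that cell from P, ejecting 5. So w(1) = 5. P is now [].

So w = 5 4 7 10 3 2 8 1 6 9.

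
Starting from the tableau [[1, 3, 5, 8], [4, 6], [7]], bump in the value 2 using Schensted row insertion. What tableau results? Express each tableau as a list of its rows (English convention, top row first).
In row 1, 2 replaces 3 (the leftmost entry greater than 2); 3 is bumped to row 2. In row 2, 3 replaces 4 (the leftmost entry greater than 3); 4 is bumped to row 3. In row 3, 4 replaces 7 (the leftmost entry greater than 4); 7 is bumped to row 4. 7 starts a new row 4. The new tableau is [[1, 2, 5, 8], [3, 6], [4], [7]].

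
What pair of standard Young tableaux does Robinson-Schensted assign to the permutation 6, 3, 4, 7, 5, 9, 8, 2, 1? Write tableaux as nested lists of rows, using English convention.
P = [[1, 4, 5, 8], [2, 7, 9], [3], [6]], Q = [[1, 3, 4, 6], [2, 5, 7], [8], [9]]

Insert each entry of the permutation into P by Schensted row insertion, recording in Q the position of each new cell.

Insert 6: appended to row 1. P = [[6]].
Insert 3: 3 bumps 6 from row 1; 6 starts row 2. P = [[3], [6]].
Insert 4: appended to row 1. P = [[3, 4], [6]].
Insert 7: appended to row 1. P = [[3, 4, 7], [6]].
Insert 5: 5 bumps 7 from row 1; 7 appends to row 2. P = [[3, 4, 5], [6, 7]].
Insert 9: appended to row 1. P = [[3, 4, 5, 9], [6, 7]].
Insert 8: 8 bumps 9 from row 1; 9 appends to row 2. P = [[3, 4, 5, 8], [6, 7, 9]].
Insert 2: 2 bumps 3 from row 1; 3 bumps 6 from row 2; 6 starts row 3. P = [[2, 4, 5, 8], [3, 7, 9], [6]].
Insert 1: 1 bumps 2 from row 1; 2 bumps 3 from row 2; 3 bumps 6 from row 3; 6 starts row 4. P = [[1, 4, 5, 8], [2, 7, 9], [3], [6]].

So P = [[1, 4, 5, 8], [2, 7, 9], [3], [6]], Q = [[1, 3, 4, 6], [2, 5, 7], [8], [9]].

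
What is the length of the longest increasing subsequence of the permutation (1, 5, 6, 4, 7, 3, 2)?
4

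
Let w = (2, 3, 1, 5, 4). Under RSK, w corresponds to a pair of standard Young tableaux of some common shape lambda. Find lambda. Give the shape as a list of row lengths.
Row-insert each entry into an empty tableau.

After inserting 2: P = [[2]].
After inserting 3: P = [[2, 3]].
After inserting 1: P = [[1, 3], [2]].
After inserting 5: P = [[1, 3, 5], [2]].
After inserting 4: P = [[1, 3, 4], [2, 5]].

The final insertion tableau P = [[1, 3, 4], [2, 5]] has shape [3, 2].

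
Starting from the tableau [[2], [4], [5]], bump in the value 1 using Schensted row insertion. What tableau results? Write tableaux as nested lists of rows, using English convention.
In row 1, 1 replaces 2 (the leftmost entry greater than 1); 2 is bumped to row 2. In row 2, 2 replaces 4 (the leftmost entry greater than 2); 4 is bumped to row 3. In row 3, 4 replaces 5 (the leftmost entry greater than 4); 5 is bumped to row 4. 5 starts a new row 4. The new tableau is [[1], [2], [4], [5]].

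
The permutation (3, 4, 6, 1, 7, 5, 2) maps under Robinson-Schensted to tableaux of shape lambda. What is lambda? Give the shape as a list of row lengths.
[4, 2, 1]

Row-insert each entry into an empty tableau.

After inserting 3: P = [[3]].
After inserting 4: P = [[3, 4]].
After inserting 6: P = [[3, 4, 6]].
After inserting 1: P = [[1, 4, 6], [3]].
After inserting 7: P = [[1, 4, 6, 7], [3]].
After inserting 5: P = [[1, 4, 5, 7], [3, 6]].
After inserting 2: P = [[1, 2, 5, 7], [3, 4], [6]].

The final insertion tableau P = [[1, 2, 5, 7], [3, 4], [6]] has shape [4, 2, 1].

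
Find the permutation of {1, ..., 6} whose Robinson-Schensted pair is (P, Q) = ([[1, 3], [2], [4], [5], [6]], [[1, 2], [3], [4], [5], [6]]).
Reverse the RSK construction: for i from n down to 1, find the cell of Q containing i, remove the entry at that cell from P, and reverse-bump it up through P; the value ejected from row 1 is w(i).

Step i=6: Q has 6 at row 5, column 1; remove 6 from row 5 of P and reverse-bump: 6 enters row 4 and ejects 5; 5 enters row 3 and ejects 4; 4 enters row 2 and ejects 2; 2 enters row 1 and ejects 1. So w(6) = 1. P is now [[2, 3], [4], [5], [6]].
Step i=5: Q has 5 at row 4, column 1; remove 6 from row 4 of P and reverse-bump: 6 enters row 3 and ejects 5; 5 enters row 2 and ejects 4; 4 enters row 1 and ejects 3. So w(5) = 3. P is now [[2, 4], [5], [6]].
Step i=4: Q has 4 at row 3, column 1; remove 6 from row 3 of P and reverse-bump: 6 enters row 2 and ejects 5; 5 enters row 1 and ejects 4. So w(4) = 4. P is now [[2, 5], [6]].
Step i=3: Q has 3 at row 2, column 1; remove 6 from row 2 of P and reverse-bump: 6 enters row 1 and ejects 5. So w(3) = 5. P is now [[2, 6]].
Step i=2: Q has 2 at row 1, column 2; remove that cell from P, ejecting 6. So w(2) = 6. P is now [[2]].
Step i=1: Q has 1 at row 1, column 1; remove that cell from P, ejecting 2. So w(1) = 2. P is now [].

So w = 2 6 5 4 3 1.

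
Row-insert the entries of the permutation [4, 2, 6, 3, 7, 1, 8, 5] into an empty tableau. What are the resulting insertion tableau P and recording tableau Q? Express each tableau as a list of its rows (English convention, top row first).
P = [[1, 3, 5, 8], [2, 6, 7], [4]], Q = [[1, 3, 5, 7], [2, 4, 8], [6]]

Insert each entry of the permutation into P by Schensted row insertion, recording in Q the position of each new cell.

Insert 4: appended to row 1. P = [[4]].
Insert 2: 2 bumps 4 from row 1; 4 starts row 2. P = [[2], [4]].
Insert 6: appended to row 1. P = [[2, 6], [4]].
Insert 3: 3 bumps 6 from row 1; 6 appends to row 2. P = [[2, 3], [4, 6]].
Insert 7: appended to row 1. P = [[2, 3, 7], [4, 6]].
Insert 1: 1 bumps 2 from row 1; 2 bumps 4 from row 2; 4 starts row 3. P = [[1, 3, 7], [2, 6], [4]].
Insert 8: appended to row 1. P = [[1, 3, 7, 8], [2, 6], [4]].
Insert 5: 5 bumps 7 from row 1; 7 appends to row 2. P = [[1, 3, 5, 8], [2, 6, 7], [4]].

So P = [[1, 3, 5, 8], [2, 6, 7], [4]], Q = [[1, 3, 5, 7], [2, 4, 8], [6]].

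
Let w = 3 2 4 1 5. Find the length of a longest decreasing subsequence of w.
3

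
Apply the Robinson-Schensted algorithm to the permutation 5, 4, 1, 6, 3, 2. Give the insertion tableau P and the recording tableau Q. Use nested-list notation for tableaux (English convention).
Insert each entry of the permutation into P by Schensted row insertion, recording in Q the position of each new cell.

Insert 5: appended to row 1. P = [[5]], Q = [[1]].
Insert 4: 4 bumps 5 from row 1; 5 starts row 2. P = [[4], [5]], Q = [[1], [2]].
Insert 1: 1 bumps 4 from row 1; 4 bumps 5 from row 2; 5 starts row 3. P = [[1], [4], [5]], Q = [[1], [2], [3]].
Insert 6: appended to row 1. P = [[1, 6], [4], [5]], Q = [[1, 4], [2], [3]].
Insert 3: 3 bumps 6 from row 1; 6 appends to row 2. P = [[1, 3], [4, 6], [5]], Q = [[1, 4], [2, 5], [3]].
Insert 2: 2 bumps 3 from row 1; 3 bumps 4 from row 2; 4 bumps 5 from row 3; 5 starts row 4. P = [[1, 2], [3, 6], [4], [5]], Q = [[1, 4], [2, 5], [3], [6]].

So P = [[1, 2], [3, 6], [4], [5]], Q = [[1, 4], [2, 5], [3], [6]].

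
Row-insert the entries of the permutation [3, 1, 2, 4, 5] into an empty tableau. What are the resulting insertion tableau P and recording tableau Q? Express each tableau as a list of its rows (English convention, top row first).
P = [[1, 2, 4, 5], [3]], Q = [[1, 3, 4, 5], [2]]

Insert each entry of the permutation into P by Schensted row insertion, recording in Q the position of each new cell.

After inserting 3: P = [[3]].
After inserting 1: P = [[1], [3]].
After inserting 2: P = [[1, 2], [3]].
After inserting 4: P = [[1, 2, 4], [3]].
After inserting 5: P = [[1, 2, 4, 5], [3]].

So P = [[1, 2, 4, 5], [3]], Q = [[1, 3, 4, 5], [2]].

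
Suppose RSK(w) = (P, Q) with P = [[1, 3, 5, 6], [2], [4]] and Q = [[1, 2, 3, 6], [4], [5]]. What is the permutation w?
Reverse the RSK construction: for i from n down to 1, find the cell of Q containing i, remove the entry at that cell from P, and reverse-bump it up through P; the value ejected from row 1 is w(i).

Step i=6: Q has 6 at row 1, column 4; remove that cell from P, ejecting 6. So w(6) = 6. P is now [[1, 3, 5], [2], [4]].
Step i=5: Q has 5 at row 3, column 1; remove 4 from row 3 of P and reverse-bump: 4 enters row 2 and ejects 2; 2 enters row 1 and ejects 1. So w(5) = 1. P is now [[2, 3, 5], [4]].
Step i=4: Q has 4 at row 2, column 1; remove 4 from row 2 of P and reverse-bump: 4 enters row 1 and ejects 3. So w(4) = 3. P is now [[2, 4, 5]].
Step i=3: Q has 3 at row 1, column 3; remove that cell from P, ejecting 5. So w(3) = 5. P is now [[2, 4]].
Step i=2: Q has 2 at row 1, column 2; remove that cell from P, ejecting 4. So w(2) = 4. P is now [[2]].
Step i=1: Q has 1 at row 1, column 1; remove that cell from P, ejecting 2. So w(1) = 2. P is now [].

So w = 2 4 5 3 1 6.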